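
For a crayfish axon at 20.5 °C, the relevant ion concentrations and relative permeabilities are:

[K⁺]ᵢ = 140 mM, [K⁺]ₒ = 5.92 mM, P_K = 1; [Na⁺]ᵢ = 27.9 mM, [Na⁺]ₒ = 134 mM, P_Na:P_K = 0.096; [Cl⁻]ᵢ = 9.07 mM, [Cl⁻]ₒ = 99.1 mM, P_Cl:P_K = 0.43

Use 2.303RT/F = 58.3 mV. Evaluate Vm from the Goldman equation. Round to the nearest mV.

Vm = 58.3 · log₁₀[(Σ P·[cation]ₒ + Σ P·[anion]ᵢ) / (Σ P·[cation]ᵢ + Σ P·[anion]ₒ)]
Numerator = 1×5.92 + 0.096×134 + 0.43×9.07 = 22.68
Denominator = 1×140 + 0.096×27.9 + 0.43×99.1 = 185.3
Vm = 58.3 · log₁₀(0.12242) = 58.3 × (-0.9121) = -53.18 mV

-53 mV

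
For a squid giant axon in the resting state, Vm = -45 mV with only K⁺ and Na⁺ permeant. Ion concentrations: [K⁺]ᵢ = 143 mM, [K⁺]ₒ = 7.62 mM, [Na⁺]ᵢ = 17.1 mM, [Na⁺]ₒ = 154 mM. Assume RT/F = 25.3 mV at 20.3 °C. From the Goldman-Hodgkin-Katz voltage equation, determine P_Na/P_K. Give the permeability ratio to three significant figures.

Let α = P_Na/P_K. GHK: Vm = 25.3·ln[(Kₒ + α·Naₒ)/(Kᵢ + α·Naᵢ)].
e^(Vm/25.3) = e^(-45.0/25.3) = 0.16886
So 0.16886·(Kᵢ + α·Naᵢ) = Kₒ + α·Naₒ → α = (0.16886·143.0 − 7.62) / (154.0 − 0.16886·17.1)
α = (24.15 − 7.62) / (154.0 − 2.888) = 16.53/151.1 = 0.1094

0.109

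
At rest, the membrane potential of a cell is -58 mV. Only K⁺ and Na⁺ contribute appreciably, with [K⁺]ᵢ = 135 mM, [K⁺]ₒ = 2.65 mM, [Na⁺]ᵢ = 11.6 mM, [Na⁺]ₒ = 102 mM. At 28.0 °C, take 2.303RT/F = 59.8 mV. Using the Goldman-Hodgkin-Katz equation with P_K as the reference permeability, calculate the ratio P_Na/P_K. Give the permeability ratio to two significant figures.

0.12

Let α = P_Na/P_K. GHK: Vm = 59.8·log₁₀[(Kₒ + α·Naₒ)/(Kᵢ + α·Naᵢ)].
10^(Vm/59.8) = 10^(-58.0/59.8) = 0.10718
So 0.10718·(Kᵢ + α·Naᵢ) = Kₒ + α·Naₒ → α = (0.10718·135.0 − 2.65) / (102.0 − 0.10718·11.6)
α = (14.47 − 2.65) / (102.0 − 1.243) = 11.82/100.8 = 0.1173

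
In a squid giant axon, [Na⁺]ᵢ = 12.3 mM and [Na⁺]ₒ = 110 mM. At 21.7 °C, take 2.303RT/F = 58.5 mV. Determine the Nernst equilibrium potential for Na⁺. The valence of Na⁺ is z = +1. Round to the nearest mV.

E = (58.5/z) · log₁₀([Na⁺]_out/[Na⁺]_in) with z = +1.
= (58.5/1) · log₁₀(110/12.3) = 58.50 · log₁₀(8.943)
= 58.50 · (0.9515) = 55.66 mV

56 mV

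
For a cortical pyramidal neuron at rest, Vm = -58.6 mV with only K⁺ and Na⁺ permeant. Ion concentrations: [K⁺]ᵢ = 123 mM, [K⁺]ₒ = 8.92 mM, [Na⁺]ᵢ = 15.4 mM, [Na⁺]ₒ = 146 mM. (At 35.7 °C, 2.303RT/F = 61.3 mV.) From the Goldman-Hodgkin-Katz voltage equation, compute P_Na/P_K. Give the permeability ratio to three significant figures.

Let α = P_Na/P_K. GHK: Vm = 61.3·log₁₀[(Kₒ + α·Naₒ)/(Kᵢ + α·Naᵢ)].
10^(Vm/61.3) = 10^(-58.6/61.3) = 0.11067
So 0.11067·(Kᵢ + α·Naᵢ) = Kₒ + α·Naₒ → α = (0.11067·123.0 − 8.92) / (146.0 − 0.11067·15.4)
α = (13.61 − 8.92) / (146.0 − 1.704) = 4.693/144.3 = 0.03252

0.0325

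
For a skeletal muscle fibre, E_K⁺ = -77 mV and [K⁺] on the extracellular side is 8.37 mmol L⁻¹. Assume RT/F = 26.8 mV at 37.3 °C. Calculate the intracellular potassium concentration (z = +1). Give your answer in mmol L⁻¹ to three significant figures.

148 mmol L⁻¹

Nernst: E = (26.8/1) · ln([out]/[in]), so ln([out]/[in]) = -77.0 × 1 / 26.8 = -2.8731.
[out]/[in] = e^(-2.8731) = 0.05652.
[in] = 8.37 / 0.05652 = 148.1 mmol L⁻¹.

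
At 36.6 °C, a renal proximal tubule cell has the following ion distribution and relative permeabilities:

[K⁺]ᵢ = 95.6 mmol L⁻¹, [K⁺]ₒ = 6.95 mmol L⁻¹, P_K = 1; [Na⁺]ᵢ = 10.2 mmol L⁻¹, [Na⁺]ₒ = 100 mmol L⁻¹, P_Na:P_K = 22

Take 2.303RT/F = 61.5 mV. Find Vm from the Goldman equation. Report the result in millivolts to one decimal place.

51.6 mV

Vm = 61.5 · log₁₀[(Σ P·[cation]ₒ + Σ P·[anion]ᵢ) / (Σ P·[cation]ᵢ + Σ P·[anion]ₒ)]
Numerator = 1×6.95 + 22×100 = 2207
Denominator = 1×95.6 + 22×10.2 = 320
Vm = 61.5 · log₁₀(6.8967) = 61.5 × (0.8386) = 51.58 mV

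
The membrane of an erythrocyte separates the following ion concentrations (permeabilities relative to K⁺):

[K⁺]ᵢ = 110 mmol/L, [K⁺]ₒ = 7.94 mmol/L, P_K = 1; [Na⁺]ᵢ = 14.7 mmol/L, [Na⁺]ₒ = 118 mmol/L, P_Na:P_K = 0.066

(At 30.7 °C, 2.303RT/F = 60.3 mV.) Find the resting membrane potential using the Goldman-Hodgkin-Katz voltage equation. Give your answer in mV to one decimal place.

Vm = 60.3 · log₁₀[(Σ P·[cation]ₒ + Σ P·[anion]ᵢ) / (Σ P·[cation]ᵢ + Σ P·[anion]ₒ)]
Numerator = 1×7.94 + 0.066×118 = 15.73
Denominator = 1×110 + 0.066×14.7 = 111
Vm = 60.3 · log₁₀(0.14173) = 60.3 × (-0.8485) = -51.17 mV

-51.2 mV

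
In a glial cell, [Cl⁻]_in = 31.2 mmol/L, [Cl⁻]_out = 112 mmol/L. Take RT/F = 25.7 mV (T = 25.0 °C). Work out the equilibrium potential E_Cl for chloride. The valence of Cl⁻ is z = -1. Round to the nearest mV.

E = (25.7/z) · ln([Cl⁻]_out/[Cl⁻]_in) with z = -1.
For an anion, dividing by z = -1 reverses the sign.
= (25.7/-1) · ln(112/31.2) = -25.70 · ln(3.59)
= -25.70 · (1.2781) = -32.85 mV

-33 mV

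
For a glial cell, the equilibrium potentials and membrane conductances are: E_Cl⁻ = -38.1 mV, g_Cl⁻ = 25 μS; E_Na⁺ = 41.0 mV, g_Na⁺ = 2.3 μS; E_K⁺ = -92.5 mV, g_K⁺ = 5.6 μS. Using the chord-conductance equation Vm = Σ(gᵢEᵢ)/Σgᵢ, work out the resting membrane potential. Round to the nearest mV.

-42 mV

Σ gᵢEᵢ = 25·(-38.1) + 2.3·(41.0) + 5.6·(-92.5) = -1376.20
Σ gᵢ = 25 + 2.3 + 5.6 = 32.9
Vm = -1376.20 / 32.9 = -41.83 mV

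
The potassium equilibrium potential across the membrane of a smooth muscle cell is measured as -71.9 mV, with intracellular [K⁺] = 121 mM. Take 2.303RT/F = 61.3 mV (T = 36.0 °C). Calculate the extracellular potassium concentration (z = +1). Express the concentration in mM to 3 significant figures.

Nernst: E = (61.3/1) · log₁₀([out]/[in]), so log₁₀([out]/[in]) = -71.9 × 1 / 61.3 = -1.1729.
[out]/[in] = 10^(-1.1729) = 0.06716.
[out] = 0.06716 × 121 = 8.126 mM.

8.13 mM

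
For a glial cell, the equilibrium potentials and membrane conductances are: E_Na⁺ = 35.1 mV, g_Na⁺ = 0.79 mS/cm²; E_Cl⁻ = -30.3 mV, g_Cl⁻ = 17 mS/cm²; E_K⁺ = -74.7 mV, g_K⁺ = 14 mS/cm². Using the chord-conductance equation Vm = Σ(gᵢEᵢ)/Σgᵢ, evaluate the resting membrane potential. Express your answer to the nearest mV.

Σ gᵢEᵢ = 0.79·(35.1) + 17·(-30.3) + 14·(-74.7) = -1533.17
Σ gᵢ = 0.79 + 17 + 14 = 31.79
Vm = -1533.17 / 31.79 = -48.23 mV

-48 mV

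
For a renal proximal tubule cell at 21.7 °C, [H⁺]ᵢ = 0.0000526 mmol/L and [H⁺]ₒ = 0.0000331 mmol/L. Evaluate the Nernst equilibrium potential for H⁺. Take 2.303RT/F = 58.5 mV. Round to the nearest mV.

E = (58.5/z) · log₁₀([H⁺]_out/[H⁺]_in) with z = +1.
= (58.5/1) · log₁₀(0.0000331/0.0000526) = 58.50 · log₁₀(0.6293)
= 58.50 · (-0.2012) = -11.77 mV

-12 mV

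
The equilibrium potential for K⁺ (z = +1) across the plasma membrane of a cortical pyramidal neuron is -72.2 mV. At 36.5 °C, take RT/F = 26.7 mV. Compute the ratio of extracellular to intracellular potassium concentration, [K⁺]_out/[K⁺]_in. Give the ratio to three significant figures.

ln([out]/[in]) = E·z/(26.7) = -72.2 × 1 / 26.7 = -2.7041
[out]/[in] = e^(-2.7041) = 0.06693

0.0669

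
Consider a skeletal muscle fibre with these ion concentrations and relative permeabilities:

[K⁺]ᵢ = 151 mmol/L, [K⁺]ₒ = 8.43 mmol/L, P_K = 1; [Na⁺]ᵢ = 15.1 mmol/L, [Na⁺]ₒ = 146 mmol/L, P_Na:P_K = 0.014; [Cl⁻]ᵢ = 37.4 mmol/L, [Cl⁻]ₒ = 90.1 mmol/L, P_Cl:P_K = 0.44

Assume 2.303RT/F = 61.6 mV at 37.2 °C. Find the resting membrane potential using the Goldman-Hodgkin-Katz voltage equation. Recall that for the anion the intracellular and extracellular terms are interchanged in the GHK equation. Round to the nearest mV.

Vm = 61.6 · log₁₀[(Σ P·[cation]ₒ + Σ P·[anion]ᵢ) / (Σ P·[cation]ᵢ + Σ P·[anion]ₒ)]
Numerator = 1×8.43 + 0.014×146 + 0.44×37.4 = 26.93
Denominator = 1×151 + 0.014×15.1 + 0.44×90.1 = 190.9
Vm = 61.6 · log₁₀(0.1411) = 61.6 × (-0.8505) = -52.39 mV

-52 mV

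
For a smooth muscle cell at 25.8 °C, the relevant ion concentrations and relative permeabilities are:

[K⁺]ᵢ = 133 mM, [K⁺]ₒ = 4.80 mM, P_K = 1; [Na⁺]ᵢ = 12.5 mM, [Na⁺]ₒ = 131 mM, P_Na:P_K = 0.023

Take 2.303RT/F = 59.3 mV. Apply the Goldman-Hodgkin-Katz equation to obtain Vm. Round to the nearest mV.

-73 mV

Vm = 59.3 · log₁₀[(Σ P·[cation]ₒ + Σ P·[anion]ᵢ) / (Σ P·[cation]ᵢ + Σ P·[anion]ₒ)]
Numerator = 1×4.80 + 0.023×131 = 7.813
Denominator = 1×133 + 0.023×12.5 = 133.3
Vm = 59.3 · log₁₀(0.058618) = 59.3 × (-1.2320) = -73.06 mV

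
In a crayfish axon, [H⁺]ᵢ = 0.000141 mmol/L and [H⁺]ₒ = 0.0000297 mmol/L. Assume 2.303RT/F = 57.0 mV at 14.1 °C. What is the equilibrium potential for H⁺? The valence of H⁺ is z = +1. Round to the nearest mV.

-39 mV

E = (57.0/z) · log₁₀([H⁺]_out/[H⁺]_in) with z = +1.
= (57.0/1) · log₁₀(0.0000297/0.000141) = 57.00 · log₁₀(0.2106)
= 57.00 · (-0.6765) = -38.56 mV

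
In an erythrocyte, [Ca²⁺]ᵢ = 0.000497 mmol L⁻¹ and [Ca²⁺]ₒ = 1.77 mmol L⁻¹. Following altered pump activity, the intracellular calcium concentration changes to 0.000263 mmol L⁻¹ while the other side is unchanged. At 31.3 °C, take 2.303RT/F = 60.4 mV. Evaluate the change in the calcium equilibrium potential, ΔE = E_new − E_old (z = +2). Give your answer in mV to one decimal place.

E_old = (60.4/2)·log₁₀(1.77/0.000497) = 107.26 mV
E_new = (60.4/2)·log₁₀(1.77/0.000263) = 115.61 mV
ΔE = 115.61 − (107.26) = 8.35 mV

8.3 mV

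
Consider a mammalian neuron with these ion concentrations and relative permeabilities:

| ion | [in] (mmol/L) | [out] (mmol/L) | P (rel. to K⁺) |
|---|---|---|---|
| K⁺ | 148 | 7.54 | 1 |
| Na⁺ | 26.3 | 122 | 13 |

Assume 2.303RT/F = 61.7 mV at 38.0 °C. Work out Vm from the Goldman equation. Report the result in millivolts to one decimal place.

31.6 mV

Vm = 61.7 · log₁₀[(Σ P·[cation]ₒ + Σ P·[anion]ᵢ) / (Σ P·[cation]ᵢ + Σ P·[anion]ₒ)]
Numerator = 1×7.54 + 13×122 = 1594
Denominator = 1×148 + 13×26.3 = 489.9
Vm = 61.7 · log₁₀(3.2528) = 61.7 × (0.5123) = 31.61 mV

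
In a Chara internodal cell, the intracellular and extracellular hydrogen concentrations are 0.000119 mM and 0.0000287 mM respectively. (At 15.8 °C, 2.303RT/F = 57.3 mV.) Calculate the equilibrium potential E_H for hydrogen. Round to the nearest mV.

-35 mV

E = (57.3/z) · log₁₀([H⁺]_out/[H⁺]_in) with z = +1.
= (57.3/1) · log₁₀(0.0000287/0.000119) = 57.30 · log₁₀(0.2412)
= 57.30 · (-0.6177) = -35.39 mV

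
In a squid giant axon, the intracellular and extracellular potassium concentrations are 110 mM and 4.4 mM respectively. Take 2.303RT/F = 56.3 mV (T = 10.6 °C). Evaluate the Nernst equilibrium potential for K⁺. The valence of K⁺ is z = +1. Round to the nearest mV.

E = (56.3/z) · log₁₀([K⁺]_out/[K⁺]_in) with z = +1.
= (56.3/1) · log₁₀(4.4/110) = 56.30 · log₁₀(0.04)
= 56.30 · (-1.3979) = -78.70 mV

-79 mV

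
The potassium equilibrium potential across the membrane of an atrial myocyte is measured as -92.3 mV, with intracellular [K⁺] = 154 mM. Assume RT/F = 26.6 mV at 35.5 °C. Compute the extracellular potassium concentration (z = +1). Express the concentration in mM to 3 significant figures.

Nernst: E = (26.6/1) · ln([out]/[in]), so ln([out]/[in]) = -92.3 × 1 / 26.6 = -3.4699.
[out]/[in] = e^(-3.4699) = 0.03112.
[out] = 0.03112 × 154 = 4.792 mM.

4.79 mM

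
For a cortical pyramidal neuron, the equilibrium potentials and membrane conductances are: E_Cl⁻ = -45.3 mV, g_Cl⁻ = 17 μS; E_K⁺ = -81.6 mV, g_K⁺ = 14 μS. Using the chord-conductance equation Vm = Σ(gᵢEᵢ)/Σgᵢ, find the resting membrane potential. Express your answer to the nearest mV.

-62 mV

Σ gᵢEᵢ = 17·(-45.3) + 14·(-81.6) = -1912.50
Σ gᵢ = 17 + 14 = 31
Vm = -1912.50 / 31 = -61.69 mV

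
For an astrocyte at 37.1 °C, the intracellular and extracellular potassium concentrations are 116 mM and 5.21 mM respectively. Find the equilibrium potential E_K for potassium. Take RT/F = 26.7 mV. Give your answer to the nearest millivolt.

-83 mV

E = (26.7/z) · ln([K⁺]_out/[K⁺]_in) with z = +1.
= (26.7/1) · ln(5.21/116) = 26.70 · ln(0.04491)
= 26.70 · (-3.1030) = -82.85 mV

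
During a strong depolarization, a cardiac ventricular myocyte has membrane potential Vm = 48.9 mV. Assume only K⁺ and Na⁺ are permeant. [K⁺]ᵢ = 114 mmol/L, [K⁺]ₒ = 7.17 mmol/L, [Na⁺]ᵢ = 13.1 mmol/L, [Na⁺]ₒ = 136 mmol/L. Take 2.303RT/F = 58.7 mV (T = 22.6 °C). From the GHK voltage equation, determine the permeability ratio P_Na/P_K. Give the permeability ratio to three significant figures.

Let α = P_Na/P_K. GHK: Vm = 58.7·log₁₀[(Kₒ + α·Naₒ)/(Kᵢ + α·Naᵢ)].
10^(Vm/58.7) = 10^(48.9/58.7) = 6.8085
So 6.8085·(Kᵢ + α·Naᵢ) = Kₒ + α·Naₒ → α = (6.8085·114.0 − 7.17) / (136.0 − 6.8085·13.1)
α = (776.2 − 7.17) / (136.0 − 89.19) = 769/46.81 = 16.43

16.4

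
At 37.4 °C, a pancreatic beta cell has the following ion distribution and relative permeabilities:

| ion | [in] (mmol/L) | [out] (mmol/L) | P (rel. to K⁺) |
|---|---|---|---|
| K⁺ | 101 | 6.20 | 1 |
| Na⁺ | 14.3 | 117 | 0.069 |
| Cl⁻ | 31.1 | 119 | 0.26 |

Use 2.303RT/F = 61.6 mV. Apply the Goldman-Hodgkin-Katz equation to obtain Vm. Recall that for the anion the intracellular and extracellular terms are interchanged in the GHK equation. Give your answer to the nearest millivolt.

-48 mV

Vm = 61.6 · log₁₀[(Σ P·[cation]ₒ + Σ P·[anion]ᵢ) / (Σ P·[cation]ᵢ + Σ P·[anion]ₒ)]
Numerator = 1×6.20 + 0.069×117 + 0.26×31.1 = 22.36
Denominator = 1×101 + 0.069×14.3 + 0.26×119 = 132.9
Vm = 61.6 · log₁₀(0.16821) = 61.6 × (-0.7742) = -47.69 mV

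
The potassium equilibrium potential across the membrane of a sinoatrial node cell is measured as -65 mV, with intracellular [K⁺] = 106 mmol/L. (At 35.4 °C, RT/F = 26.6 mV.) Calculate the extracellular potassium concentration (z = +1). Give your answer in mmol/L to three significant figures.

Nernst: E = (26.6/1) · ln([out]/[in]), so ln([out]/[in]) = -65.0 × 1 / 26.6 = -2.4436.
[out]/[in] = e^(-2.4436) = 0.08685.
[out] = 0.08685 × 106 = 9.206 mmol/L.

9.21 mmol/L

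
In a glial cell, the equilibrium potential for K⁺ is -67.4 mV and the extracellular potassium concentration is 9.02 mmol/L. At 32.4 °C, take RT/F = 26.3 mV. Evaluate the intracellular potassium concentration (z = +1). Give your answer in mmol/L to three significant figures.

Nernst: E = (26.3/1) · ln([out]/[in]), so ln([out]/[in]) = -67.4 × 1 / 26.3 = -2.5627.
[out]/[in] = e^(-2.5627) = 0.07709.
[in] = 9.02 / 0.07709 = 117 mmol/L.

117 mmol/L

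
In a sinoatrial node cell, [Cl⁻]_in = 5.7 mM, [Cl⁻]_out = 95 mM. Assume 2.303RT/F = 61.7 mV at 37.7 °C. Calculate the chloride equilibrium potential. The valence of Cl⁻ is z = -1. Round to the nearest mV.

E = (61.7/z) · log₁₀([Cl⁻]_out/[Cl⁻]_in) with z = -1.
For an anion, dividing by z = -1 reverses the sign.
= (61.7/-1) · log₁₀(95/5.7) = -61.70 · log₁₀(16.67)
= -61.70 · (1.2218) = -75.39 mV

-75 mV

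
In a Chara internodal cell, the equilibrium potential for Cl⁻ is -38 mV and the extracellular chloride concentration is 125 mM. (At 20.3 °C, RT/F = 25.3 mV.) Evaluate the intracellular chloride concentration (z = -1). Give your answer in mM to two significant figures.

Nernst: E = (25.3/-1) · ln([out]/[in]), so ln([out]/[in]) = -38.0 × -1 / 25.3 = 1.5020.
[out]/[in] = e^(1.5020) = 4.491.
[in] = 125 / 4.491 = 27.84 mM.

28 mM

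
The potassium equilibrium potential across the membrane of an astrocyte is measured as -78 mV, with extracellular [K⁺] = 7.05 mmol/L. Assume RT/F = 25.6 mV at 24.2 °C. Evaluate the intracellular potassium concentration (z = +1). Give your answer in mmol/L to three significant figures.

148 mmol/L

Nernst: E = (25.6/1) · ln([out]/[in]), so ln([out]/[in]) = -78.0 × 1 / 25.6 = -3.0469.
[out]/[in] = e^(-3.0469) = 0.04751.
[in] = 7.05 / 0.04751 = 148.4 mmol/L.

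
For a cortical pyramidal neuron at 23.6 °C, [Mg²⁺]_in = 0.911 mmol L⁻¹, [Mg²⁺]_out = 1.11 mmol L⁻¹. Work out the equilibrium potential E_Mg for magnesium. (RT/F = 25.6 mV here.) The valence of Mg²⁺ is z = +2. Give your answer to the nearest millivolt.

E = (25.6/z) · ln([Mg²⁺]_out/[Mg²⁺]_in) with z = +2.
= (25.6/2) · ln(1.11/0.911) = 12.80 · ln(1.218)
= 12.80 · (0.1976) = 2.53 mV

3 mV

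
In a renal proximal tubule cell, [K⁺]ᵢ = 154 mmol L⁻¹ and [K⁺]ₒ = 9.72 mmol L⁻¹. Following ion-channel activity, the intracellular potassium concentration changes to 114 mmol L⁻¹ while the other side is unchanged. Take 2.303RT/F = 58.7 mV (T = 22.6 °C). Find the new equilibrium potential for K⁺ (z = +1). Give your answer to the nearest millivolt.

-63 mV

After the shift: [K⁺]_out = 9.72, [K⁺]_in = 114 mmol L⁻¹.
E_new = (58.7/1)·log₁₀(9.72/114) = 58.70 · (-1.0692) = -62.76 mV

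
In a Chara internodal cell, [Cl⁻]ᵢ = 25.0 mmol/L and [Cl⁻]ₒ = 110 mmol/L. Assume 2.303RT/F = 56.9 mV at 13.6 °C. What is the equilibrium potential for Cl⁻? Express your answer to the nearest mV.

E = (56.9/z) · log₁₀([Cl⁻]_out/[Cl⁻]_in) with z = -1.
For an anion, dividing by z = -1 reverses the sign.
= (56.9/-1) · log₁₀(110/25.0) = -56.90 · log₁₀(4.4)
= -56.90 · (0.6435) = -36.61 mV

-37 mV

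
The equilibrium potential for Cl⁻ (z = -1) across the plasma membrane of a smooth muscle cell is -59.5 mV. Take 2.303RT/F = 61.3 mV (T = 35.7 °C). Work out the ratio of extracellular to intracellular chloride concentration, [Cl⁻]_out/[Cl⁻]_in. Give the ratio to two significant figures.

9.3

log₁₀([out]/[in]) = E·z/(61.3) = -59.5 × -1 / 61.3 = 0.9706
[out]/[in] = 10^(0.9706) = 9.346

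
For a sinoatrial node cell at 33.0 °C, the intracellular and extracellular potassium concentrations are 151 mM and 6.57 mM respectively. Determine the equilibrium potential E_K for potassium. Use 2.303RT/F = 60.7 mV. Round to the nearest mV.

-83 mV

E = (60.7/z) · log₁₀([K⁺]_out/[K⁺]_in) with z = +1.
= (60.7/1) · log₁₀(6.57/151) = 60.70 · log₁₀(0.04351)
= 60.70 · (-1.3614) = -82.64 mV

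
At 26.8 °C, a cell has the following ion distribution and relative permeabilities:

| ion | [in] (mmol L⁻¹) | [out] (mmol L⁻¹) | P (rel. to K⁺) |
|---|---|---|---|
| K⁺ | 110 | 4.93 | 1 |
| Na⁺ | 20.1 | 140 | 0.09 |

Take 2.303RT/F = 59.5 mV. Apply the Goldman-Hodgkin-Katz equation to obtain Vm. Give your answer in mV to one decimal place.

Vm = 59.5 · log₁₀[(Σ P·[cation]ₒ + Σ P·[anion]ᵢ) / (Σ P·[cation]ᵢ + Σ P·[anion]ₒ)]
Numerator = 1×4.93 + 0.09×140 = 17.53
Denominator = 1×110 + 0.09×20.1 = 111.8
Vm = 59.5 · log₁₀(0.15679) = 59.5 × (-0.8047) = -47.88 mV

-47.9 mV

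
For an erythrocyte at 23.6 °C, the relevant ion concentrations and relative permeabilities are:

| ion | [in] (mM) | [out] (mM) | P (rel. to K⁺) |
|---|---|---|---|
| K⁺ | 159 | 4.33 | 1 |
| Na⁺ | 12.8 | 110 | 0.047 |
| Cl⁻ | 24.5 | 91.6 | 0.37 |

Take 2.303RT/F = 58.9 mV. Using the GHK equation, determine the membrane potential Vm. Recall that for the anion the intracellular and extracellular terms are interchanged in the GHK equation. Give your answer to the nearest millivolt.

-60 mV

Vm = 58.9 · log₁₀[(Σ P·[cation]ₒ + Σ P·[anion]ᵢ) / (Σ P·[cation]ᵢ + Σ P·[anion]ₒ)]
Numerator = 1×4.33 + 0.047×110 + 0.37×24.5 = 18.56
Denominator = 1×159 + 0.047×12.8 + 0.37×91.6 = 193.5
Vm = 58.9 · log₁₀(0.095946) = 58.9 × (-1.0180) = -59.96 mV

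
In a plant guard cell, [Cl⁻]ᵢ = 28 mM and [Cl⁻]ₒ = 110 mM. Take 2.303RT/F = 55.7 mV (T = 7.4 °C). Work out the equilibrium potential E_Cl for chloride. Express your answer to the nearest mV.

E = (55.7/z) · log₁₀([Cl⁻]_out/[Cl⁻]_in) with z = -1.
For an anion, dividing by z = -1 reverses the sign.
= (55.7/-1) · log₁₀(110/28) = -55.70 · log₁₀(3.929)
= -55.70 · (0.5942) = -33.10 mV

-33 mV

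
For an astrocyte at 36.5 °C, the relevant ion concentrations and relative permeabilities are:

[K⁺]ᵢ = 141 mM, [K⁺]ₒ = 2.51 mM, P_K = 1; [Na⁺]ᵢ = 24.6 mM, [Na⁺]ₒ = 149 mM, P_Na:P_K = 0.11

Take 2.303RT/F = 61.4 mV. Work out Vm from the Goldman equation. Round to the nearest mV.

Vm = 61.4 · log₁₀[(Σ P·[cation]ₒ + Σ P·[anion]ᵢ) / (Σ P·[cation]ᵢ + Σ P·[anion]ₒ)]
Numerator = 1×2.51 + 0.11×149 = 18.9
Denominator = 1×141 + 0.11×24.6 = 143.7
Vm = 61.4 · log₁₀(0.13152) = 61.4 × (-0.8810) = -54.09 mV

-54 mV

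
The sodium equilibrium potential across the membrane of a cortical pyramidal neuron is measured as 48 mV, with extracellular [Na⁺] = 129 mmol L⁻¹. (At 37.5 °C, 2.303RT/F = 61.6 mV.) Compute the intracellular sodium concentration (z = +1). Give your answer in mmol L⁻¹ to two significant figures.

21 mmol L⁻¹

Nernst: E = (61.6/1) · log₁₀([out]/[in]), so log₁₀([out]/[in]) = 48.0 × 1 / 61.6 = 0.7792.
[out]/[in] = 10^(0.7792) = 6.015.
[in] = 129 / 6.015 = 21.45 mmol L⁻¹.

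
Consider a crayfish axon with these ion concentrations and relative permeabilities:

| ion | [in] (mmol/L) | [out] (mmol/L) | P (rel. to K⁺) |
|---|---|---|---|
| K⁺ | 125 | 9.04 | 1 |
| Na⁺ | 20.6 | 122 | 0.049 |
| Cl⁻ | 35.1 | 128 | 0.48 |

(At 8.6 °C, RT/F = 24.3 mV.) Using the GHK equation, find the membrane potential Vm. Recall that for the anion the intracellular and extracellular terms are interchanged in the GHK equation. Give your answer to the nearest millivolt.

-43 mV

Vm = 24.3 · ln[(Σ P·[cation]ₒ + Σ P·[anion]ᵢ) / (Σ P·[cation]ᵢ + Σ P·[anion]ₒ)]
Numerator = 1×9.04 + 0.049×122 + 0.48×35.1 = 31.87
Denominator = 1×125 + 0.049×20.6 + 0.48×128 = 187.4
Vm = 24.3 · ln(0.17) = 24.3 × (-1.7720) = -43.06 mV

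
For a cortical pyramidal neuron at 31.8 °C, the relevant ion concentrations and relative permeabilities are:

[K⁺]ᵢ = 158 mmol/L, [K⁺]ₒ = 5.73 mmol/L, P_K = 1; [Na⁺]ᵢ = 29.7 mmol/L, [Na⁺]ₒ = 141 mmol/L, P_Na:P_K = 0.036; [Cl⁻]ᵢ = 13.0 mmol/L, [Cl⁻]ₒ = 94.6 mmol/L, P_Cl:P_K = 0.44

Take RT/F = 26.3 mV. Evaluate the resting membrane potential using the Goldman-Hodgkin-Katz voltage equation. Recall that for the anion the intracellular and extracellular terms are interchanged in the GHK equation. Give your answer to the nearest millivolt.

Vm = 26.3 · ln[(Σ P·[cation]ₒ + Σ P·[anion]ᵢ) / (Σ P·[cation]ᵢ + Σ P·[anion]ₒ)]
Numerator = 1×5.73 + 0.036×141 + 0.44×13.0 = 16.53
Denominator = 1×158 + 0.036×29.7 + 0.44×94.6 = 200.7
Vm = 26.3 · ln(0.082345) = 26.3 × (-2.4968) = -65.67 mV

-66 mV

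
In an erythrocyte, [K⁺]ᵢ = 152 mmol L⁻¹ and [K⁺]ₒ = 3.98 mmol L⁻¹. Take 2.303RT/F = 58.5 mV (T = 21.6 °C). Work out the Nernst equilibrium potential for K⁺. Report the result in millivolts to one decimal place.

-92.5 mV

E = (58.5/z) · log₁₀([K⁺]_out/[K⁺]_in) with z = +1.
= (58.5/1) · log₁₀(3.98/152) = 58.50 · log₁₀(0.02618)
= 58.50 · (-1.5820) = -92.54 mV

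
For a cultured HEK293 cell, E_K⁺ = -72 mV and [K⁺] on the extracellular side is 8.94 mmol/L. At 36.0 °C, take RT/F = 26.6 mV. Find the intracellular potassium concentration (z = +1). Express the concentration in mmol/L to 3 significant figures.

134 mmol/L

Nernst: E = (26.6/1) · ln([out]/[in]), so ln([out]/[in]) = -72.0 × 1 / 26.6 = -2.7068.
[out]/[in] = e^(-2.7068) = 0.06675.
[in] = 8.94 / 0.06675 = 133.9 mmol/L.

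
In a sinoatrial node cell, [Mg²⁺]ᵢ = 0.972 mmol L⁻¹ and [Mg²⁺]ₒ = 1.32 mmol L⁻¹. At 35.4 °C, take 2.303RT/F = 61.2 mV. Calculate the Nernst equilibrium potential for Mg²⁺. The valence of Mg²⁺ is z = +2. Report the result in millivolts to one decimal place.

E = (61.2/z) · log₁₀([Mg²⁺]_out/[Mg²⁺]_in) with z = +2.
= (61.2/2) · log₁₀(1.32/0.972) = 30.60 · log₁₀(1.358)
= 30.60 · (0.1329) = 4.07 mV

4.1 mV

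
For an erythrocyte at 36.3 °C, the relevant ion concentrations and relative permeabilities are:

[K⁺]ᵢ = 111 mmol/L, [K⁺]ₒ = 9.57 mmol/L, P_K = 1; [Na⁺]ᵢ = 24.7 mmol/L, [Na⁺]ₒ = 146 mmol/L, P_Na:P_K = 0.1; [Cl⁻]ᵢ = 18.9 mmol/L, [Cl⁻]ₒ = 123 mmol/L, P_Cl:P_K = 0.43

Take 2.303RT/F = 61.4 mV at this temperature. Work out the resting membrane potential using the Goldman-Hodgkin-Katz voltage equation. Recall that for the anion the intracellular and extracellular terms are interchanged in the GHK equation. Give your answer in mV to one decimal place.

Vm = 61.4 · log₁₀[(Σ P·[cation]ₒ + Σ P·[anion]ᵢ) / (Σ P·[cation]ᵢ + Σ P·[anion]ₒ)]
Numerator = 1×9.57 + 0.1×146 + 0.43×18.9 = 32.3
Denominator = 1×111 + 0.1×24.7 + 0.43×123 = 166.4
Vm = 61.4 · log₁₀(0.19414) = 61.4 × (-0.7119) = -43.71 mV

-43.7 mV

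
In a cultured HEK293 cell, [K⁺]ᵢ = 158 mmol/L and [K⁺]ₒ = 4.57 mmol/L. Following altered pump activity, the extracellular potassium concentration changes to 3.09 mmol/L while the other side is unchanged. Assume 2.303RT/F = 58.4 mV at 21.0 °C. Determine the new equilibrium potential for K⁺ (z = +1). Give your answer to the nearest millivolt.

-100 mV

After the shift: [K⁺]_out = 3.09, [K⁺]_in = 158 mmol/L.
E_new = (58.4/1)·log₁₀(3.09/158) = 58.40 · (-1.7087) = -99.79 mV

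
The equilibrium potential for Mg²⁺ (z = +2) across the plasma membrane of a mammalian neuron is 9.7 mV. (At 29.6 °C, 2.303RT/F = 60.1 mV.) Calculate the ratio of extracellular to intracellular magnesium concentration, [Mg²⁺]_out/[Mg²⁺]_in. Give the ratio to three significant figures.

2.10

log₁₀([out]/[in]) = E·z/(60.1) = 9.7 × 2 / 60.1 = 0.3228
[out]/[in] = 10^(0.3228) = 2.103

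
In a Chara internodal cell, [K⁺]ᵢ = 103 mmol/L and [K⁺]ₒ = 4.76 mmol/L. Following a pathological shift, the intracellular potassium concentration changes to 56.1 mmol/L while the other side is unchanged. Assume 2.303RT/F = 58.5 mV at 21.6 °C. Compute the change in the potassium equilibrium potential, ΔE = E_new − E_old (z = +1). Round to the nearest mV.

15 mV

E_old = (58.5/1)·log₁₀(4.76/103) = -78.11 mV
E_new = (58.5/1)·log₁₀(4.76/56.1) = -62.67 mV
ΔE = -62.67 − (-78.11) = 15.44 mV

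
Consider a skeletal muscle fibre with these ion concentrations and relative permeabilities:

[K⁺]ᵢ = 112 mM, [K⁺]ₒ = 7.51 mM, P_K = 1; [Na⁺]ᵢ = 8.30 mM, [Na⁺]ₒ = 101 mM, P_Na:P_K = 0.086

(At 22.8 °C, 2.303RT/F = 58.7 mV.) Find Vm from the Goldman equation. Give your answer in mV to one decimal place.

-49.5 mV

Vm = 58.7 · log₁₀[(Σ P·[cation]ₒ + Σ P·[anion]ᵢ) / (Σ P·[cation]ᵢ + Σ P·[anion]ₒ)]
Numerator = 1×7.51 + 0.086×101 = 16.2
Denominator = 1×112 + 0.086×8.30 = 112.7
Vm = 58.7 · log₁₀(0.14369) = 58.7 × (-0.8426) = -49.46 mV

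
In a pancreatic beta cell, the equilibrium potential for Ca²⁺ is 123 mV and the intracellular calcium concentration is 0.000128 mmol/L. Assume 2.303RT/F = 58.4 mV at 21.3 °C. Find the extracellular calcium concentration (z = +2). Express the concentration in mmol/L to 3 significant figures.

Nernst: E = (58.4/2) · log₁₀([out]/[in]), so log₁₀([out]/[in]) = 123.0 × 2 / 58.4 = 4.2123.
[out]/[in] = 10^(4.2123) = 1.631e+04.
[out] = 1.631e+04 × 0.000128 = 2.087 mmol/L.

2.09 mmol/L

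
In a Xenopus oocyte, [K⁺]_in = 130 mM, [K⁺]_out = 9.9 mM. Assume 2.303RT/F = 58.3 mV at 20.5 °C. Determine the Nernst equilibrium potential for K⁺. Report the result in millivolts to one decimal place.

-65.2 mV

E = (58.3/z) · log₁₀([K⁺]_out/[K⁺]_in) with z = +1.
= (58.3/1) · log₁₀(9.9/130) = 58.30 · log₁₀(0.07615)
= 58.30 · (-1.1183) = -65.20 mV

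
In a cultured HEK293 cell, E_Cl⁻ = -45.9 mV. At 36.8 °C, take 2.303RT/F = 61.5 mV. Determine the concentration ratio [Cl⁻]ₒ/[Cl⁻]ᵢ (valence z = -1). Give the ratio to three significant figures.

5.58

log₁₀([out]/[in]) = E·z/(61.5) = -45.9 × -1 / 61.5 = 0.7463
[out]/[in] = 10^(0.7463) = 5.576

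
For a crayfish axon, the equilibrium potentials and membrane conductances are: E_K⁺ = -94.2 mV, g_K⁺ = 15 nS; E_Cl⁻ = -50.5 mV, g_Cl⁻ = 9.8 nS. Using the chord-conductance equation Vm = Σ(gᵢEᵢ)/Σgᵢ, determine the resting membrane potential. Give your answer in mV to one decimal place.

Σ gᵢEᵢ = 15·(-94.2) + 9.8·(-50.5) = -1907.90
Σ gᵢ = 15 + 9.8 = 24.8
Vm = -1907.90 / 24.8 = -76.93 mV

-76.9 mV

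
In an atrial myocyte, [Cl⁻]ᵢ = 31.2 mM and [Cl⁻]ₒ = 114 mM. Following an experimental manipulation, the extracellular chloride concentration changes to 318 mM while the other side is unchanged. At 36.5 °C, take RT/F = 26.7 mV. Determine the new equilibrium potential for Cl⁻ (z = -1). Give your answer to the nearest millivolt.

After the shift: [Cl⁻]_out = 318, [Cl⁻]_in = 31.2 mM.
E_new = (26.7/-1)·ln(318/31.2) = -26.70 · (2.3216) = -61.99 mV

-62 mV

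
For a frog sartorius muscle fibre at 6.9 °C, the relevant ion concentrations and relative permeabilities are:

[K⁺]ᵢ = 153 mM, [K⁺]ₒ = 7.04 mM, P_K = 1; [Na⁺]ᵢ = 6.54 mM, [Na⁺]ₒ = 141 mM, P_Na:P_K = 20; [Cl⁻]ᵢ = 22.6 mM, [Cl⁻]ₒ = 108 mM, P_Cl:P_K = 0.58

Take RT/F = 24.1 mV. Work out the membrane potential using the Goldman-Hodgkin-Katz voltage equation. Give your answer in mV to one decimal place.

50.7 mV

Vm = 24.1 · ln[(Σ P·[cation]ₒ + Σ P·[anion]ᵢ) / (Σ P·[cation]ᵢ + Σ P·[anion]ₒ)]
Numerator = 1×7.04 + 20×141 + 0.58×22.6 = 2840
Denominator = 1×153 + 20×6.54 + 0.58×108 = 346.4
Vm = 24.1 · ln(8.1981) = 24.1 × (2.1039) = 50.70 mV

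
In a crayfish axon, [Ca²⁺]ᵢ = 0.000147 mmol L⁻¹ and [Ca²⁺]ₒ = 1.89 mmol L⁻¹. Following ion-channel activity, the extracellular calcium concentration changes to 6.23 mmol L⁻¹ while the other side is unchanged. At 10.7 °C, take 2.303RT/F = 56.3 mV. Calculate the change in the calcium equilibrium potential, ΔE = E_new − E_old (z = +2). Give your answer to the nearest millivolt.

E_old = (56.3/2)·log₁₀(1.89/0.000147) = 115.67 mV
E_new = (56.3/2)·log₁₀(6.23/0.000147) = 130.25 mV
ΔE = 130.25 − (115.67) = 14.58 mV

15 mV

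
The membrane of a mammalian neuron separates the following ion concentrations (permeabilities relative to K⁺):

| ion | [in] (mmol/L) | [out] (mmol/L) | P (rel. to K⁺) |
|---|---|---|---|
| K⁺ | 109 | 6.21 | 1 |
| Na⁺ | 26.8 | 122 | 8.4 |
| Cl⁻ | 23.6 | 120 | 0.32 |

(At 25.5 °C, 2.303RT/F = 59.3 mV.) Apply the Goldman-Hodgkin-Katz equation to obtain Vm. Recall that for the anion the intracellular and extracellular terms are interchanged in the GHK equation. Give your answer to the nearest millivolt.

26 mV

Vm = 59.3 · log₁₀[(Σ P·[cation]ₒ + Σ P·[anion]ᵢ) / (Σ P·[cation]ᵢ + Σ P·[anion]ₒ)]
Numerator = 1×6.21 + 8.4×122 + 0.32×23.6 = 1039
Denominator = 1×109 + 8.4×26.8 + 0.32×120 = 372.5
Vm = 59.3 · log₁₀(2.7879) = 59.3 × (0.4453) = 26.41 mV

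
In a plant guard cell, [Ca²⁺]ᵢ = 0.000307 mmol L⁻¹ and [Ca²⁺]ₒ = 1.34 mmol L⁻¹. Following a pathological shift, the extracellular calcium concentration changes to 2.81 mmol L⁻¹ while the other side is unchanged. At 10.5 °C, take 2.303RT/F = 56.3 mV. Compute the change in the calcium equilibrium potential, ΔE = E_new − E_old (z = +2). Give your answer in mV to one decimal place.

E_old = (56.3/2)·log₁₀(1.34/0.000307) = 102.47 mV
E_new = (56.3/2)·log₁₀(2.81/0.000307) = 111.52 mV
ΔE = 111.52 − (102.47) = 9.05 mV

9.1 mV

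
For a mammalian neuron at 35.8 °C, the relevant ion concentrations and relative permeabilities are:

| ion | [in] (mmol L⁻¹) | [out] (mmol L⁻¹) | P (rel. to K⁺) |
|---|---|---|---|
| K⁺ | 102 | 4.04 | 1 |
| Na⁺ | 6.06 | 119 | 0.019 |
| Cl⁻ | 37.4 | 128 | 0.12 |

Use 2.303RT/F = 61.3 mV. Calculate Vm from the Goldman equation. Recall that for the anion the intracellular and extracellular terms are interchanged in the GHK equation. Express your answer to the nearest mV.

-64 mV

Vm = 61.3 · log₁₀[(Σ P·[cation]ₒ + Σ P·[anion]ᵢ) / (Σ P·[cation]ᵢ + Σ P·[anion]ₒ)]
Numerator = 1×4.04 + 0.019×119 + 0.12×37.4 = 10.79
Denominator = 1×102 + 0.019×6.06 + 0.12×128 = 117.5
Vm = 61.3 · log₁₀(0.091841) = 61.3 × (-1.0370) = -63.57 mV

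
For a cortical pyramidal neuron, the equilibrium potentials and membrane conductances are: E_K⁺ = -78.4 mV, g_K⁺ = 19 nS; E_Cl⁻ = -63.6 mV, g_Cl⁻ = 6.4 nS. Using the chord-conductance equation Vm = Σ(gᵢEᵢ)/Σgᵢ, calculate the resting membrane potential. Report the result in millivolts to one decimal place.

-74.7 mV

Σ gᵢEᵢ = 19·(-78.4) + 6.4·(-63.6) = -1896.64
Σ gᵢ = 19 + 6.4 = 25.4
Vm = -1896.64 / 25.4 = -74.67 mV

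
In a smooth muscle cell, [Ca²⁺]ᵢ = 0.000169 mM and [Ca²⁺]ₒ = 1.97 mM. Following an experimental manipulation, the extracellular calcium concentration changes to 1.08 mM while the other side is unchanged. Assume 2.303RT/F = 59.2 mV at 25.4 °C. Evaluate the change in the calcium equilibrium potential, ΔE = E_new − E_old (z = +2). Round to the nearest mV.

E_old = (59.2/2)·log₁₀(1.97/0.000169) = 120.37 mV
E_new = (59.2/2)·log₁₀(1.08/0.000169) = 112.64 mV
ΔE = 112.64 − (120.37) = -7.73 mV

-8 mV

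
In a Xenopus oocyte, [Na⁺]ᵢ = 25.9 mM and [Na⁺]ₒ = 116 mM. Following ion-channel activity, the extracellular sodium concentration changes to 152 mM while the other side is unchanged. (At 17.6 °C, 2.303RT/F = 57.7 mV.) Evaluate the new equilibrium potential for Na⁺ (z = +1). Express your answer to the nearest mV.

44 mV

After the shift: [Na⁺]_out = 152, [Na⁺]_in = 25.9 mM.
E_new = (57.7/1)·log₁₀(152/25.9) = 57.70 · (0.7685) = 44.34 mV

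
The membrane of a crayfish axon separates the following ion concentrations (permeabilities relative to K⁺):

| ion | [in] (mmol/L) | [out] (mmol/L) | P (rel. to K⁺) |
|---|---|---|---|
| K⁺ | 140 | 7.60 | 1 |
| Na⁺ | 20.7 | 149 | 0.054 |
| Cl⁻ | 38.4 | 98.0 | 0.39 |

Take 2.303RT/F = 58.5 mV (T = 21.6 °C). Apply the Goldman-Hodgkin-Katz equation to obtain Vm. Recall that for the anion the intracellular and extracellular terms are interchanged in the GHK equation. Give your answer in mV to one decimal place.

-44.9 mV

Vm = 58.5 · log₁₀[(Σ P·[cation]ₒ + Σ P·[anion]ᵢ) / (Σ P·[cation]ᵢ + Σ P·[anion]ₒ)]
Numerator = 1×7.60 + 0.054×149 + 0.39×38.4 = 30.62
Denominator = 1×140 + 0.054×20.7 + 0.39×98.0 = 179.3
Vm = 58.5 · log₁₀(0.17075) = 58.5 × (-0.7676) = -44.91 mV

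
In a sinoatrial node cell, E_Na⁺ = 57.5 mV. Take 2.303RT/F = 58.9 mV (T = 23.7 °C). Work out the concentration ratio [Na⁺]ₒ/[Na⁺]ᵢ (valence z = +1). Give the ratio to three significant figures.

9.47

log₁₀([out]/[in]) = E·z/(58.9) = 57.5 × 1 / 58.9 = 0.9762
[out]/[in] = 10^(0.9762) = 9.467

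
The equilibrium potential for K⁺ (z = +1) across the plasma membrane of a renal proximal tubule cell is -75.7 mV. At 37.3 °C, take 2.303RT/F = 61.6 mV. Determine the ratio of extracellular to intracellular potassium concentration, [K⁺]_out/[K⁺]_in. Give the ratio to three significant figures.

0.0590

log₁₀([out]/[in]) = E·z/(61.6) = -75.7 × 1 / 61.6 = -1.2289
[out]/[in] = 10^(-1.2289) = 0.05903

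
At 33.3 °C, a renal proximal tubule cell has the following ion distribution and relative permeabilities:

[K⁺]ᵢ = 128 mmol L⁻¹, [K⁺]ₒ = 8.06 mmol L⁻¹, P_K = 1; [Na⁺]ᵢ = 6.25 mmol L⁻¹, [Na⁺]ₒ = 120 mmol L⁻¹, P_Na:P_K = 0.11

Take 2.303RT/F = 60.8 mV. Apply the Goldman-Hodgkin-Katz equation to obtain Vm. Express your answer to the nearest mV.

-48 mV

Vm = 60.8 · log₁₀[(Σ P·[cation]ₒ + Σ P·[anion]ᵢ) / (Σ P·[cation]ᵢ + Σ P·[anion]ₒ)]
Numerator = 1×8.06 + 0.11×120 = 21.26
Denominator = 1×128 + 0.11×6.25 = 128.7
Vm = 60.8 · log₁₀(0.16521) = 60.8 × (-0.7820) = -47.54 mV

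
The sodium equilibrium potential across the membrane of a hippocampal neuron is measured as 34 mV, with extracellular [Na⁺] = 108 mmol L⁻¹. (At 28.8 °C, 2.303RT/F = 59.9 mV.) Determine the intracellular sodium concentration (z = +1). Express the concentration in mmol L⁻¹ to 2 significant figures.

29 mmol L⁻¹

Nernst: E = (59.9/1) · log₁₀([out]/[in]), so log₁₀([out]/[in]) = 34.0 × 1 / 59.9 = 0.5676.
[out]/[in] = 10^(0.5676) = 3.695.
[in] = 108 / 3.695 = 29.23 mmol L⁻¹.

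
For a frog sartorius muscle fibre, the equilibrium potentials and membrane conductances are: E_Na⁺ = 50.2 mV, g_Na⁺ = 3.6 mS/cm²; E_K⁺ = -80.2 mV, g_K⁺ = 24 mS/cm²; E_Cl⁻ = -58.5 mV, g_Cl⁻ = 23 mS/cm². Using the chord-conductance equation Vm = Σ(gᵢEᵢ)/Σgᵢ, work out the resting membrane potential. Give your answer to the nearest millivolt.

-61 mV

Σ gᵢEᵢ = 3.6·(50.2) + 24·(-80.2) + 23·(-58.5) = -3089.58
Σ gᵢ = 3.6 + 24 + 23 = 50.6
Vm = -3089.58 / 50.6 = -61.06 mV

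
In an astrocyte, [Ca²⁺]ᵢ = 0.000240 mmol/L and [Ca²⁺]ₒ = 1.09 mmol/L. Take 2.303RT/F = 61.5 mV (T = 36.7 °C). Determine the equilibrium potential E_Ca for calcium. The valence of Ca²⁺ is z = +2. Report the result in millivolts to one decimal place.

112.5 mV

E = (61.5/z) · log₁₀([Ca²⁺]_out/[Ca²⁺]_in) with z = +2.
= (61.5/2) · log₁₀(1.09/0.000240) = 30.75 · log₁₀(4542)
= 30.75 · (3.6572) = 112.46 mV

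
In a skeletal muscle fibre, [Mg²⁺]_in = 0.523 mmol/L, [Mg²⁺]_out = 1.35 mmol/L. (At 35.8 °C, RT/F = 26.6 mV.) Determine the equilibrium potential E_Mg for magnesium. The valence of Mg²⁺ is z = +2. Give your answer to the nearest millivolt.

13 mV

E = (26.6/z) · ln([Mg²⁺]_out/[Mg²⁺]_in) with z = +2.
= (26.6/2) · ln(1.35/0.523) = 13.30 · ln(2.581)
= 13.30 · (0.9483) = 12.61 mV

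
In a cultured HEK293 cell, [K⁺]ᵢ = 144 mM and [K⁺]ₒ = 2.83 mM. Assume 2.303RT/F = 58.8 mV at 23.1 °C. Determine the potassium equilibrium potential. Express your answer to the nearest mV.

E = (58.8/z) · log₁₀([K⁺]_out/[K⁺]_in) with z = +1.
= (58.8/1) · log₁₀(2.83/144) = 58.80 · log₁₀(0.01965)
= 58.80 · (-1.7066) = -100.35 mV

-100 mV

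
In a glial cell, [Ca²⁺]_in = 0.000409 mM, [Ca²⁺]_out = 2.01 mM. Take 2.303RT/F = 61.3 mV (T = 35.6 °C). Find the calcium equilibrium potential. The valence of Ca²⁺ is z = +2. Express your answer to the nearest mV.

E = (61.3/z) · log₁₀([Ca²⁺]_out/[Ca²⁺]_in) with z = +2.
= (61.3/2) · log₁₀(2.01/0.000409) = 30.65 · log₁₀(4914)
= 30.65 · (3.6915) = 113.14 mV

113 mV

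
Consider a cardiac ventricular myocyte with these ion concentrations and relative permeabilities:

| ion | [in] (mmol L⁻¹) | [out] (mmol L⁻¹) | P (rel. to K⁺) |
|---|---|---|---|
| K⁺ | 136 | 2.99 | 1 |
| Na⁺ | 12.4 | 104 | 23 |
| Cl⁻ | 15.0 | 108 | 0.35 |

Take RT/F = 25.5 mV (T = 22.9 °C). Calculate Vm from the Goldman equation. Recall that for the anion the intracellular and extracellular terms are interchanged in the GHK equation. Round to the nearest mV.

Vm = 25.5 · ln[(Σ P·[cation]ₒ + Σ P·[anion]ᵢ) / (Σ P·[cation]ᵢ + Σ P·[anion]ₒ)]
Numerator = 1×2.99 + 23×104 + 0.35×15.0 = 2400
Denominator = 1×136 + 23×12.4 + 0.35×108 = 459
Vm = 25.5 · ln(5.2293) = 25.5 × (1.6543) = 42.18 mV

42 mV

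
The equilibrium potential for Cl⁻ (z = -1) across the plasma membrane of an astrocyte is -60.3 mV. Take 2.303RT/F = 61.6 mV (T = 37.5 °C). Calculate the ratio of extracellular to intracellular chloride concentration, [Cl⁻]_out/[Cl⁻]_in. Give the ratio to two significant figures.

log₁₀([out]/[in]) = E·z/(61.6) = -60.3 × -1 / 61.6 = 0.9789
[out]/[in] = 10^(0.9789) = 9.526

9.5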